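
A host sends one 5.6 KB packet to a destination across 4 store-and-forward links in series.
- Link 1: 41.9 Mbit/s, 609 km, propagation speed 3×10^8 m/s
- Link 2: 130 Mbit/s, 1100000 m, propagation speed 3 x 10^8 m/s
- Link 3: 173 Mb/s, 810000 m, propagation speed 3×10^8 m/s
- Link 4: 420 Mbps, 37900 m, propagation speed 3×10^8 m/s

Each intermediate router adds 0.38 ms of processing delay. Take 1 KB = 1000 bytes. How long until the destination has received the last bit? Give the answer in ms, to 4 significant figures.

L = 44800 bits.
Transmission delays (L/R per hop): 1.06921, 0.344615, 0.25896, 0.106667 ms; sum = 1.77945 ms.
Propagation delays (d/s per hop): 2.03, 3.66667, 2.7, 0.126333 ms; sum = 8.523 ms.
Processing at 3 router(s): 3 × 0.38 ms = 1.14 ms.
End-to-end = 11.44 ms.

11.44 ms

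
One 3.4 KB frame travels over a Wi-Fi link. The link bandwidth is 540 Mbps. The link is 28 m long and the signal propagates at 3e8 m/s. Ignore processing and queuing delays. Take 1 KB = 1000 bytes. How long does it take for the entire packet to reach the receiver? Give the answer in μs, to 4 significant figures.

L = 27200 bits.
Transmission delay = L/R = 27200 / 540000000 = 50.3704 μs.
Propagation delay = d/s = 28 m / 300000000 m/s = 0.0933333 μs.
Total = 50.46 μs.

50.46 μs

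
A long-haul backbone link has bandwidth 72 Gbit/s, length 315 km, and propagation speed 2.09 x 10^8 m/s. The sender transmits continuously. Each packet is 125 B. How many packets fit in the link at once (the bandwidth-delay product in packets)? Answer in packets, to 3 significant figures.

Propagation delay = 315000 / 209000000 = 0.00150718 s.
BDP = R × t_prop = 72000000000 × 0.00150718 = 108517000 bits.
In packets of 1000 bits: 109000 packets.

109000 packets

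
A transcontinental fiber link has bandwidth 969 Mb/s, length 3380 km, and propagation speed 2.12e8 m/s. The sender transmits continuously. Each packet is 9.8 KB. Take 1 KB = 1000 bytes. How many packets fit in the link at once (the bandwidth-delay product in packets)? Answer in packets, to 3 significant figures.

197 packets

Propagation delay = 3380000 / 212000000 = 0.0159434 s.
BDP = R × t_prop = 969000000 × 0.0159434 = 15449200 bits.
In packets of 78400 bits: 197 packets.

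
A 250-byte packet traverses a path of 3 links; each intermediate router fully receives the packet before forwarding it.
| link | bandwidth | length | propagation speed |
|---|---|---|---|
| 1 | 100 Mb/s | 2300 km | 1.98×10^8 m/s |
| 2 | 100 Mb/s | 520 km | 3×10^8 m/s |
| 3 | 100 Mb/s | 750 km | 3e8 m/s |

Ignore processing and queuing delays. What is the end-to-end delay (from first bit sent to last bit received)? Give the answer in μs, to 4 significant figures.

L = 250 × 8 = 2000 bits.
Transmission delay per hop = L/R = 2000/100000000 = 20 μs; 3 hops → 60 μs.
Propagation delays (d/s per hop): 11616.2, 1733.33, 2500 μs; sum = 15849.5 μs.
End-to-end = 15910 μs.

15910 μs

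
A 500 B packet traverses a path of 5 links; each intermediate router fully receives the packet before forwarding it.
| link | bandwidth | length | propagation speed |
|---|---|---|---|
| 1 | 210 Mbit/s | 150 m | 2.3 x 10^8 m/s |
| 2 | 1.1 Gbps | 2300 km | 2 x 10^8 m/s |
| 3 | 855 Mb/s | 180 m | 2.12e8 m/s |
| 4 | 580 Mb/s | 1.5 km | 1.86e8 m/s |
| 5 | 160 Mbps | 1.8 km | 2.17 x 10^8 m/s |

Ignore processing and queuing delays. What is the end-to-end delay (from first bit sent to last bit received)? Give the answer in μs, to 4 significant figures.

11580 μs

L = 500 × 8 = 4000 bits.
Transmission delays (L/R per hop): 19.0476, 3.63636, 4.67836, 6.89655, 25 μs; sum = 59.2589 μs.
Propagation delays (d/s per hop): 0.652174, 11500, 0.849057, 8.06452, 8.29493 μs; sum = 11517.9 μs.
End-to-end = 11580 μs.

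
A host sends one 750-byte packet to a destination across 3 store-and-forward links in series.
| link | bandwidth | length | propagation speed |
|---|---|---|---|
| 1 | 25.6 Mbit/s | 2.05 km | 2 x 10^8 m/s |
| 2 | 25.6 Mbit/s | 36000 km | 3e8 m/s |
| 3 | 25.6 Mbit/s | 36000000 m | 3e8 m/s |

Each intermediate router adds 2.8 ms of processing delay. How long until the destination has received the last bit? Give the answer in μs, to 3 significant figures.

246000 μs

L = 750 × 8 = 6000 bits.
Transmission delay per hop = L/R = 6000/25600000 = 234.375 μs; 3 hops → 703.125 μs.
Propagation delays (d/s per hop): 10.25, 120000, 120000 μs; sum = 240010 μs.
Processing at 2 router(s): 2 × 2.8 ms = 5600 μs.
End-to-end = 246000 μs.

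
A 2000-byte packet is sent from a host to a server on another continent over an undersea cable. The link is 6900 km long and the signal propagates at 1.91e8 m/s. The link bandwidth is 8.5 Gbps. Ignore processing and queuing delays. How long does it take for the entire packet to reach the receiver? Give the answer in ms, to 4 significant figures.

36.13 ms

L = 2000 × 8 = 16000 bits.
Transmission delay = L/R = 16000 / 8500000000 = 0.00188235 ms.
Propagation delay = d/s = 6900000 m / 191000000 m/s = 36.1257 ms.
Total = 36.13 ms.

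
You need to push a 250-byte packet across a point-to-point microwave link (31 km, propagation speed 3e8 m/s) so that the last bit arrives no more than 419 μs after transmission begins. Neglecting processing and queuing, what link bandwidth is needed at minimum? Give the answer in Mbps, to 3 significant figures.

6.34 Mbps

L = 2000 bits.
Propagation delay = 31000 / 300000000 = 103.333 μs.
Transmission budget = 419 − 103.333 = 315.667 μs.
R ≥ L / t_tx = 2000 bits / 0.000315667 s = 6.34 Mbps.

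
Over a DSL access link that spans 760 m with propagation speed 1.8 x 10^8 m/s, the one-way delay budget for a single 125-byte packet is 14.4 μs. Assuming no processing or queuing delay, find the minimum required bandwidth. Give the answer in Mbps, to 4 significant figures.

L = 1000 bits.
Propagation delay = 760 / 180000000 = 4.22222 μs.
Transmission budget = 14.4 − 4.22222 = 10.1778 μs.
R ≥ L / t_tx = 1000 bits / 1.01778e-05 s = 98.25 Mbps.

98.25 Mbps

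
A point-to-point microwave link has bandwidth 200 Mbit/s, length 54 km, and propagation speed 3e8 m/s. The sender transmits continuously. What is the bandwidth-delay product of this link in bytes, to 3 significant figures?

4500 bytes

Propagation delay = 54000 / 300000000 = 0.00018 s.
BDP = R × t_prop = 200000000 × 0.00018 = 36000 bits.
In bytes: 36000/8 = 4500 bytes.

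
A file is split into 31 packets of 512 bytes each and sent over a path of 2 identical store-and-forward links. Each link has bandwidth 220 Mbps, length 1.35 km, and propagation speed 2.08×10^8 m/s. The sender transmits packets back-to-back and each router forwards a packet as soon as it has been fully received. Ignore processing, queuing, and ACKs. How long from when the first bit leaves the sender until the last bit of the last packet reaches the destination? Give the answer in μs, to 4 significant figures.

608.8 μs

Per-hop transmission t_tx = L/R = 4096/220000000 = 18.6182 μs.
Per-hop propagation t_prop = 1350/208000000 = 6.49038 μs.
Pipeline fill: first packet needs 2·t_tx to clear all hops; remaining 30 packets each add one t_tx.
Total = (2+31-1)·t_tx + 2·t_prop = 32·18.6182 + 2·6.49038 = 608.8 μs.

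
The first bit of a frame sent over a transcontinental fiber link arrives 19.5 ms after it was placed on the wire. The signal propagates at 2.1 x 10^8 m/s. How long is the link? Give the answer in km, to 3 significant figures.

4100 km

d = s × t_prop = 210000000 × 0.0195 = 4100 km.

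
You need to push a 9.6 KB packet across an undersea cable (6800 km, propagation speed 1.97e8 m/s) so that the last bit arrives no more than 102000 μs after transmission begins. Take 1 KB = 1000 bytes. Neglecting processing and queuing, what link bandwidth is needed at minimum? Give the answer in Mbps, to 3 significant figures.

1.14 Mbps

L = 76800 bits.
Propagation delay = 6800000 / 197000000 = 34517.8 μs.
Transmission budget = 102000 − 34517.8 = 67482.2 μs.
R ≥ L / t_tx = 76800 bits / 0.0674822 s = 1.14 Mbps.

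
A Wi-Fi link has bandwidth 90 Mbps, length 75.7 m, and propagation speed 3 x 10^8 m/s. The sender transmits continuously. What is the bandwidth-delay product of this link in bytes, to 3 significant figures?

2.84 bytes

Propagation delay = 75.7 / 300000000 = 2.52333e-07 s.
BDP = R × t_prop = 90000000 × 2.52333e-07 = 22.71 bits.
In bytes: 22.71/8 = 2.84 bytes.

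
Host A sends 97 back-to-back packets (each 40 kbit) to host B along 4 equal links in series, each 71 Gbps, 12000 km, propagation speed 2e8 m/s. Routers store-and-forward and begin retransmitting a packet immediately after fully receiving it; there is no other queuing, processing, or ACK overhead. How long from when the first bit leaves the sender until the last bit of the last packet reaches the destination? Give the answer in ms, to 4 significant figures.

240.1 ms

Per-hop transmission t_tx = L/R = 40000/71000000000 = 0.00056338 ms.
Per-hop propagation t_prop = 12000000/200000000 = 60 ms.
Pipeline fill: first packet needs 4·t_tx to clear all hops; remaining 96 packets each add one t_tx.
Total = (4+97-1)·t_tx + 4·t_prop = 100·0.00056338 + 4·60 = 240.1 ms.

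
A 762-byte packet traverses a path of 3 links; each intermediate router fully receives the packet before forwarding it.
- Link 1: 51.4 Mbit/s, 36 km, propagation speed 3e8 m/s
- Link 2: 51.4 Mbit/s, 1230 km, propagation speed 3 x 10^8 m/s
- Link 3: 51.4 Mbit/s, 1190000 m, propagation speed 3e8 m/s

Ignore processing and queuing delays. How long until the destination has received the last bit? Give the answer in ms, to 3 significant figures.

L = 762 × 8 = 6096 bits.
Transmission delay per hop = L/R = 6096/51400000 = 0.118599 ms; 3 hops → 0.355798 ms.
Propagation delays (d/s per hop): 0.12, 4.1, 3.96667 ms; sum = 8.18667 ms.
End-to-end = 8.54 ms.

8.54 ms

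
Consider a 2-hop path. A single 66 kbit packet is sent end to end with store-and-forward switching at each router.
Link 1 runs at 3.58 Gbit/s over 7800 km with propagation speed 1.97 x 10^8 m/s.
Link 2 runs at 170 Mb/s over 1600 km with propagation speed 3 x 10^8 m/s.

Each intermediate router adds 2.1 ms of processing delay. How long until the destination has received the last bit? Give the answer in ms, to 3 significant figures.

L = 66000 bits.
Transmission delays (L/R per hop): 0.0184358, 0.388235 ms; sum = 0.406671 ms.
Propagation delays (d/s per hop): 39.5939, 5.33333 ms; sum = 44.9272 ms.
Processing at 1 router(s): 1 × 2.1 ms = 2.1 ms.
End-to-end = 47.4 ms.

47.4 ms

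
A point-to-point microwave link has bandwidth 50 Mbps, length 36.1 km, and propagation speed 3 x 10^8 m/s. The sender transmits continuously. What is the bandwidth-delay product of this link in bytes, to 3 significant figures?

752 bytes

Propagation delay = 36100 / 300000000 = 0.000120333 s.
BDP = R × t_prop = 50000000 × 0.000120333 = 6016.67 bits.
In bytes: 6016.67/8 = 752 bytes.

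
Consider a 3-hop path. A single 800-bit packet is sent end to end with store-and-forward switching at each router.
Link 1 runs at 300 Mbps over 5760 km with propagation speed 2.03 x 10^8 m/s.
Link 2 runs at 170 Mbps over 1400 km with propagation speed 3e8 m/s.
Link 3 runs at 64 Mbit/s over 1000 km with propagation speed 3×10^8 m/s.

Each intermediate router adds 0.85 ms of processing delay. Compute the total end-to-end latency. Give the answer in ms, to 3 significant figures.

Transmission delays (L/R per hop): 0.00266667, 0.00470588, 0.0125 ms; sum = 0.0198725 ms.
Propagation delays (d/s per hop): 28.3744, 4.66667, 3.33333 ms; sum = 36.3744 ms.
Processing at 2 router(s): 2 × 0.85 ms = 1.7 ms.
End-to-end = 38.1 ms.

38.1 ms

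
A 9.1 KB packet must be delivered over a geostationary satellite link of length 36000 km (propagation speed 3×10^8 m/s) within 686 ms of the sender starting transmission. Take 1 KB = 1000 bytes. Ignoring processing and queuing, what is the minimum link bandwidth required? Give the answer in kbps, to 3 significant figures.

L = 72800 bits.
Propagation delay = 36000000 / 300000000 = 120 ms.
Transmission budget = 686 − 120 = 566 ms.
R ≥ L / t_tx = 72800 bits / 0.566 s = 129 kbps.

129 kbps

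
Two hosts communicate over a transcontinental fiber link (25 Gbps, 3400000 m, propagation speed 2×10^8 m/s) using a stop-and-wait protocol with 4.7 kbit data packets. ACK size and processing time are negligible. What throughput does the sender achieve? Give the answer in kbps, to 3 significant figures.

t_tx = L/R = 4700/25000000000 = 1.88e-07 s.
t_prop = 3400000/200000000 = 0.017 s; RTT = 0.034 s.
Cycle = t_tx + RTT = 0.0340002 s.
Throughput = L / cycle = 4700 / 0.0340002 = 138 kbps.

138 kbps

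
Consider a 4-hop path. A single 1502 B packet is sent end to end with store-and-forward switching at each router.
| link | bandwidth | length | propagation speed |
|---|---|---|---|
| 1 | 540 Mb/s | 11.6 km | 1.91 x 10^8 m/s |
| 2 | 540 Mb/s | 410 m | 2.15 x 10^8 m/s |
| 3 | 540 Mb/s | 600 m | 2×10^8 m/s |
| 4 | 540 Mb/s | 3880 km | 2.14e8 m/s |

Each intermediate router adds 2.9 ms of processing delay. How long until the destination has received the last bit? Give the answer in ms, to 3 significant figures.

L = 1502 × 8 = 12016 bits.
Transmission delay per hop = L/R = 12016/540000000 = 0.0222519 ms; 4 hops → 0.0890074 ms.
Propagation delays (d/s per hop): 0.060733, 0.00190698, 0.003, 18.1308 ms; sum = 18.1965 ms.
Processing at 3 router(s): 3 × 2.9 ms = 8.7 ms.
End-to-end = 27.0 ms.

27.0 ms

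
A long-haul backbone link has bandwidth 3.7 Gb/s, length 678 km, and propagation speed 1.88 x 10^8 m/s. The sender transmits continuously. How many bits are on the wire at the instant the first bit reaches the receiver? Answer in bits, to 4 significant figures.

Propagation delay = 678000 / 188000000 = 0.00360638 s.
BDP = R × t_prop = 3700000000 × 0.00360638 = 13343600 bits.

13340000 bits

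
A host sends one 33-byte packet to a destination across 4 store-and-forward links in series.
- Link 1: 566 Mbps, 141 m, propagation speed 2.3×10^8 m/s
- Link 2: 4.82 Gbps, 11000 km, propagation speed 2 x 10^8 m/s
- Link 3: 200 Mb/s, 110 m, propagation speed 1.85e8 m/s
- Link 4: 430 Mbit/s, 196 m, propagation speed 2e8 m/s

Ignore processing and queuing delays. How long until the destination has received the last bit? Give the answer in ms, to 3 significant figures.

L = 33 × 8 = 264 bits.
Transmission delays (L/R per hop): 0.000466431, 5.47718e-05, 0.00132, 0.000613953 ms; sum = 0.00245516 ms.
Propagation delays (d/s per hop): 0.000613043, 55, 0.000594595, 0.00098 ms; sum = 55.0022 ms.
End-to-end = 55.0 ms.

55.0 ms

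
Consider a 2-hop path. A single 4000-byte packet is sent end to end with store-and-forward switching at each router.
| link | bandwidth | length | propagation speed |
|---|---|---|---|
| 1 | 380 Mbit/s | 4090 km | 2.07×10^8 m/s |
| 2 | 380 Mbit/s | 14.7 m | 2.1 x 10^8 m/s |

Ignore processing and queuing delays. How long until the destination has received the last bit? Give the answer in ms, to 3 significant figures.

19.9 ms

L = 4000 × 8 = 32000 bits.
Transmission delay per hop = L/R = 32000/380000000 = 0.0842105 ms; 2 hops → 0.168421 ms.
Propagation delays (d/s per hop): 19.7585, 7e-05 ms; sum = 19.7585 ms.
End-to-end = 19.9 ms.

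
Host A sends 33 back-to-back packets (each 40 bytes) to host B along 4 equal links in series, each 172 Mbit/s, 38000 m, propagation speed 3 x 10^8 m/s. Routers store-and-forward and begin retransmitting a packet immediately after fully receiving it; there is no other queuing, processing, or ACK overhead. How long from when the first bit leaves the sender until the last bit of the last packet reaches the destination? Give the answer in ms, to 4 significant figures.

Per-hop transmission t_tx = L/R = 320/172000000 = 0.00186047 ms.
Per-hop propagation t_prop = 38000/300000000 = 0.126667 ms.
Pipeline fill: first packet needs 4·t_tx to clear all hops; remaining 32 packets each add one t_tx.
Total = (4+33-1)·t_tx + 4·t_prop = 36·0.00186047 + 4·0.126667 = 0.5736 ms.

0.5736 ms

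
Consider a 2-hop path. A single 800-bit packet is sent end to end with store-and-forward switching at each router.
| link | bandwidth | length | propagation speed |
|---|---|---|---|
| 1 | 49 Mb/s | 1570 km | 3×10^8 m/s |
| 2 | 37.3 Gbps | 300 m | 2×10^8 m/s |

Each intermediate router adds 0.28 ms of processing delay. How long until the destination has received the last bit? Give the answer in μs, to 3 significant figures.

5530 μs

Transmission delays (L/R per hop): 16.3265, 0.0214477 μs; sum = 16.348 μs.
Propagation delays (d/s per hop): 5233.33, 1.5 μs; sum = 5234.83 μs.
Processing at 1 router(s): 1 × 0.28 ms = 280 μs.
End-to-end = 5530 μs.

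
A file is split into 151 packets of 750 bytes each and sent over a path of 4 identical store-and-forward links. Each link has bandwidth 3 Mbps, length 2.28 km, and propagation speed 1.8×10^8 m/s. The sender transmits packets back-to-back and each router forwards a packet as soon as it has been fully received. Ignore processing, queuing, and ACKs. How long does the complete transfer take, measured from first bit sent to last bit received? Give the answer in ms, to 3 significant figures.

308 ms

Per-hop transmission t_tx = L/R = 6000/3000000 = 2 ms.
Per-hop propagation t_prop = 2280/180000000 = 0.0126667 ms.
Pipeline fill: first packet needs 4·t_tx to clear all hops; remaining 150 packets each add one t_tx.
Total = (4+151-1)·t_tx + 4·t_prop = 154·2 + 4·0.0126667 = 308 ms.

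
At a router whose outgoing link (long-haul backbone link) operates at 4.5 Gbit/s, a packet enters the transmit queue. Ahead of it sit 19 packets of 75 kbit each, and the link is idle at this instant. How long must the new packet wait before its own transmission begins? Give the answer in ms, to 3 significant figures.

Each queued packet: L/R = 75000/4500000000 = 0.0166667 ms.
19 queued → 0.316667 ms.
Queuing delay = 0.317 ms.

0.317 ms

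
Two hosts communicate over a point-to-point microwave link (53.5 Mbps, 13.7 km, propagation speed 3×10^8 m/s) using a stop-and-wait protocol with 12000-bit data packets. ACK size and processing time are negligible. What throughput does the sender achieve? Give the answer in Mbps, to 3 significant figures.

38.0 Mbps

t_tx = L/R = 12000/53500000 = 0.000224299 s.
t_prop = 13700/300000000 = 4.56667e-05 s; RTT = 9.13333e-05 s.
Cycle = t_tx + RTT = 0.000315632 s.
Throughput = L / cycle = 12000 / 0.000315632 = 38.0 Mbps.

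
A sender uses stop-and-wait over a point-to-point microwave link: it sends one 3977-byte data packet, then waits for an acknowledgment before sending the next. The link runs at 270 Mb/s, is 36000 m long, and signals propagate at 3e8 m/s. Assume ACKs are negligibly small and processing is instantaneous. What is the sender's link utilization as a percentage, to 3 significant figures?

32.9 %

t_tx = L/R = 31816/270000000 = 0.000117837 s.
t_prop = 36000/300000000 = 0.00012 s; RTT = 0.00024 s.
Cycle = t_tx + RTT = 0.000357837 s.
Utilization = t_tx / cycle = 0.000117837/0.000357837 = 32.9 %.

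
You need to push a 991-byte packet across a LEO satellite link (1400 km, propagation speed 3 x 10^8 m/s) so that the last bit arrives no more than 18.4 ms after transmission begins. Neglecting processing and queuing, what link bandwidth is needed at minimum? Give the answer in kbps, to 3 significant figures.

577 kbps

L = 7928 bits.
Propagation delay = 1400000 / 300000000 = 4.66667 ms.
Transmission budget = 18.4 − 4.66667 = 13.7333 ms.
R ≥ L / t_tx = 7928 bits / 0.0137333 s = 577 kbps.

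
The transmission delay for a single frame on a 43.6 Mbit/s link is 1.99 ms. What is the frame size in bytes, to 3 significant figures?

10800 bytes

L = R × t_tx = 43600000 b/s × 0.00199 s = 86764 bits.
In bytes: 86764 / 8 = 10800 bytes.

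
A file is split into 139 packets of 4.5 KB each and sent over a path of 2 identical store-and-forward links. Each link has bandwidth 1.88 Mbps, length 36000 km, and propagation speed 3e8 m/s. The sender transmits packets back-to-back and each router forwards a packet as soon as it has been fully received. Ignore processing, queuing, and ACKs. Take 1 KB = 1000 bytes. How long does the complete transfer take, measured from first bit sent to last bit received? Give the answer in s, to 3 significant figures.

Per-hop transmission t_tx = L/R = 36000/1880000 = 0.0191489 s.
Per-hop propagation t_prop = 36000000/300000000 = 0.12 s.
Pipeline fill: first packet needs 2·t_tx to clear all hops; remaining 138 packets each add one t_tx.
Total = (2+139-1)·t_tx + 2·t_prop = 140·0.0191489 + 2·0.12 = 2.92 s.

2.92 s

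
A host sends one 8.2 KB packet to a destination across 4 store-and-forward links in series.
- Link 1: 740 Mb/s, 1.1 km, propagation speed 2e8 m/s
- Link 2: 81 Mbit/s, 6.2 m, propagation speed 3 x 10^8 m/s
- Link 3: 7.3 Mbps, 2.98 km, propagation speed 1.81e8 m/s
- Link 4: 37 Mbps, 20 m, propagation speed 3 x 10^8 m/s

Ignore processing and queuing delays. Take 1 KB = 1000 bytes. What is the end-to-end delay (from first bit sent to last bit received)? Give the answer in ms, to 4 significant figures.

L = 65600 bits.
Transmission delays (L/R per hop): 0.0886486, 0.809877, 8.9863, 1.77297 ms; sum = 11.6578 ms.
Propagation delays (d/s per hop): 0.0055, 2.06667e-05, 0.0164641, 6.66667e-05 ms; sum = 0.0220514 ms.
End-to-end = 11.68 ms.

11.68 ms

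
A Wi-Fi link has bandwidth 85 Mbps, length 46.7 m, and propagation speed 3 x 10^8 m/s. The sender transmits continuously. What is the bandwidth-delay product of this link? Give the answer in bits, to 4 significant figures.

13.23 bits

Propagation delay = 46.7 / 300000000 = 1.55667e-07 s.
BDP = R × t_prop = 85000000 × 1.55667e-07 = 13.2317 bits.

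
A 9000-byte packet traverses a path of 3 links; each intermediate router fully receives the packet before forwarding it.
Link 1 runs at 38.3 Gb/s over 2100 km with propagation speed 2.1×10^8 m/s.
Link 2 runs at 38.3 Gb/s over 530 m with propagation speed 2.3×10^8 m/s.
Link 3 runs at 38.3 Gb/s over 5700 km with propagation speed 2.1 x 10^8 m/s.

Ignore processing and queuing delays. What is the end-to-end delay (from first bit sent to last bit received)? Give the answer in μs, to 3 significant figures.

37200 μs

L = 9000 × 8 = 72000 bits.
Transmission delay per hop = L/R = 72000/38300000000 = 1.8799 μs; 3 hops → 5.63969 μs.
Propagation delays (d/s per hop): 10000, 2.30435, 27142.9 μs; sum = 37145.2 μs.
End-to-end = 37200 μs.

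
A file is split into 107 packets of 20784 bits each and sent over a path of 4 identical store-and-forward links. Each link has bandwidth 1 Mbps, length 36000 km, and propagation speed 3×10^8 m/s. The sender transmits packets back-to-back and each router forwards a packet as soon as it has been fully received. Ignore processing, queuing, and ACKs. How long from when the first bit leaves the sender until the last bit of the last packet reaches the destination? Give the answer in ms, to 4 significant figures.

2766 ms

Per-hop transmission t_tx = L/R = 20784/1000000 = 20.784 ms.
Per-hop propagation t_prop = 36000000/300000000 = 120 ms.
Pipeline fill: first packet needs 4·t_tx to clear all hops; remaining 106 packets each add one t_tx.
Total = (4+107-1)·t_tx + 4·t_prop = 110·20.784 + 4·120 = 2766 ms.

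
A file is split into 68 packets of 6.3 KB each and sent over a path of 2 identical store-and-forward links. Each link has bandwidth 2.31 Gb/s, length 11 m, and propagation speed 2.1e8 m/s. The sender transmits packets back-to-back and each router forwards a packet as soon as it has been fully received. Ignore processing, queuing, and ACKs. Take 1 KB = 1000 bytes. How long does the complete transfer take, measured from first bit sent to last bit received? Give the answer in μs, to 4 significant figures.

1506 μs

Per-hop transmission t_tx = L/R = 50400/2310000000 = 21.8182 μs.
Per-hop propagation t_prop = 11/210000000 = 0.052381 μs.
Pipeline fill: first packet needs 2·t_tx to clear all hops; remaining 67 packets each add one t_tx.
Total = (2+68-1)·t_tx + 2·t_prop = 69·21.8182 + 2·0.052381 = 1506 μs.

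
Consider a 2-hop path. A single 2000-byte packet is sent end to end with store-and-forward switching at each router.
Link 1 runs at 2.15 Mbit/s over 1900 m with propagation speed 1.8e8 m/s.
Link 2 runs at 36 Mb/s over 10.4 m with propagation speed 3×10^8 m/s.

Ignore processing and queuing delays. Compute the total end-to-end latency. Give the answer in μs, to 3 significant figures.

7900 μs

L = 2000 × 8 = 16000 bits.
Transmission delays (L/R per hop): 7441.86, 444.444 μs; sum = 7886.3 μs.
Propagation delays (d/s per hop): 10.5556, 0.0346667 μs; sum = 10.5902 μs.
End-to-end = 7900 μs.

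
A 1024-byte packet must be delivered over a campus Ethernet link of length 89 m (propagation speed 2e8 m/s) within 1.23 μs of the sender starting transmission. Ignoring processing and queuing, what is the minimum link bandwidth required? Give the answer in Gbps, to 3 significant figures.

L = 8192 bits.
Propagation delay = 89 / 200000000 = 0.445 μs.
Transmission budget = 1.23 − 0.445 = 0.785 μs.
R ≥ L / t_tx = 8192 bits / 7.85e-07 s = 10.4 Gbps.

10.4 Gbps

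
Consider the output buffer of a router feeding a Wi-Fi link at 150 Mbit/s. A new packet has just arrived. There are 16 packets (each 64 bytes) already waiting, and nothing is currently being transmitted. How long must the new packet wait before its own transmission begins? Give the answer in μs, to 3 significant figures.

Each queued packet: L/R = 512/150000000 = 3.41333 μs.
16 queued → 54.6133 μs.
Queuing delay = 54.6 μs.

54.6 μs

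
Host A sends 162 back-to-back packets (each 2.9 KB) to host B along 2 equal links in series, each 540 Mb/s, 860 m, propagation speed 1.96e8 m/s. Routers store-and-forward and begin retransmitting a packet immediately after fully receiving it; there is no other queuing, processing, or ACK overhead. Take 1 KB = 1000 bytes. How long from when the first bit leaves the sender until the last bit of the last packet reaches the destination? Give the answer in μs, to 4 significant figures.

7012 μs

Per-hop transmission t_tx = L/R = 23200/540000000 = 42.963 μs.
Per-hop propagation t_prop = 860/196000000 = 4.38776 μs.
Pipeline fill: first packet needs 2·t_tx to clear all hops; remaining 161 packets each add one t_tx.
Total = (2+162-1)·t_tx + 2·t_prop = 163·42.963 + 2·4.38776 = 7012 μs.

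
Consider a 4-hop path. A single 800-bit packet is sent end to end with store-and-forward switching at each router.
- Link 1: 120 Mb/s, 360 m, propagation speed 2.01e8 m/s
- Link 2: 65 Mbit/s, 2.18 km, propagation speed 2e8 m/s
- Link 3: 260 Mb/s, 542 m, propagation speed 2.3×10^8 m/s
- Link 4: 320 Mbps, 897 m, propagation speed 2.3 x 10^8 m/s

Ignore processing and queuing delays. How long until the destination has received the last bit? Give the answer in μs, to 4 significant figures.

43.50 μs

Transmission delays (L/R per hop): 6.66667, 12.3077, 3.07692, 2.5 μs; sum = 24.5513 μs.
Propagation delays (d/s per hop): 1.79104, 10.9, 2.35652, 3.9 μs; sum = 18.9476 μs.
End-to-end = 43.50 μs.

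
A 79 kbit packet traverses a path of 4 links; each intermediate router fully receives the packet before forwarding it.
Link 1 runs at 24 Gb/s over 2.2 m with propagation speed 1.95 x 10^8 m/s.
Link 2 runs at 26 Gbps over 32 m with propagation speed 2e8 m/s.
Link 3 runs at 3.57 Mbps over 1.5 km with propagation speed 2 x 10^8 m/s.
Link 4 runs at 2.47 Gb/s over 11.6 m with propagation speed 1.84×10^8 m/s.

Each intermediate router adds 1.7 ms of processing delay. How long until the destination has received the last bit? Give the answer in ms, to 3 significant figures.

27.3 ms

L = 79000 bits.
Transmission delays (L/R per hop): 0.00329167, 0.00303846, 22.1289, 0.0319838 ms; sum = 22.1672 ms.
Propagation delays (d/s per hop): 1.12821e-05, 0.00016, 0.0075, 6.30435e-05 ms; sum = 0.00773433 ms.
Processing at 3 router(s): 3 × 1.7 ms = 5.1 ms.
End-to-end = 27.3 ms.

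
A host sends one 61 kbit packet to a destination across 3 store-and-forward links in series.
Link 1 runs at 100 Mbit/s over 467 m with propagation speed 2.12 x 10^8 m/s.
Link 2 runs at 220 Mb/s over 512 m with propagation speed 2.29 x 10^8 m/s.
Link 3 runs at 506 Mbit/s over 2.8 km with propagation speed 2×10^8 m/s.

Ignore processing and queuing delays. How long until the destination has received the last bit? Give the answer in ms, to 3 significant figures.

1.03 ms

L = 61000 bits.
Transmission delays (L/R per hop): 0.61, 0.277273, 0.120553 ms; sum = 1.00783 ms.
Propagation delays (d/s per hop): 0.00220283, 0.00223581, 0.014 ms; sum = 0.0184386 ms.
End-to-end = 1.03 ms.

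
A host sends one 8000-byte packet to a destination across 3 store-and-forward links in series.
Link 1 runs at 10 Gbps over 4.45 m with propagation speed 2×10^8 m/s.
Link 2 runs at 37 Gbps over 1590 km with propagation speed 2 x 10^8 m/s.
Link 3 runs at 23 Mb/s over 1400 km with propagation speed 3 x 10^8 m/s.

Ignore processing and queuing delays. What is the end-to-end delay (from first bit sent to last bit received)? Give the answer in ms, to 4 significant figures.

15.41 ms

L = 8000 × 8 = 64000 bits.
Transmission delays (L/R per hop): 0.0064, 0.00172973, 2.78261 ms; sum = 2.79074 ms.
Propagation delays (d/s per hop): 2.225e-05, 7.95, 4.66667 ms; sum = 12.6167 ms.
End-to-end = 15.41 ms.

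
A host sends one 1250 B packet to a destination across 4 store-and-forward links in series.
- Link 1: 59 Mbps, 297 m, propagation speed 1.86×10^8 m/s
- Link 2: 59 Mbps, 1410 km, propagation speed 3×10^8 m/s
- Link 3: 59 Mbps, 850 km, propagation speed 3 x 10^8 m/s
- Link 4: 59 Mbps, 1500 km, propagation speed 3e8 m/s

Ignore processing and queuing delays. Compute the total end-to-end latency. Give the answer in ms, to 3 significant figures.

13.2 ms

L = 1250 × 8 = 10000 bits.
Transmission delay per hop = L/R = 10000/59000000 = 0.169492 ms; 4 hops → 0.677966 ms.
Propagation delays (d/s per hop): 0.00159677, 4.7, 2.83333, 5 ms; sum = 12.5349 ms.
End-to-end = 13.2 ms.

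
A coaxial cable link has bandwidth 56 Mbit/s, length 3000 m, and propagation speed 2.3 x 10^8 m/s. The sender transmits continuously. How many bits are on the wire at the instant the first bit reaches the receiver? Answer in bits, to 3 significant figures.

Propagation delay = 3000 / 2.3e+08 = 1.30435e-05 s.
BDP = R × t_prop = 56000000 × 1.30435e-05 = 730.435 bits.

730 bits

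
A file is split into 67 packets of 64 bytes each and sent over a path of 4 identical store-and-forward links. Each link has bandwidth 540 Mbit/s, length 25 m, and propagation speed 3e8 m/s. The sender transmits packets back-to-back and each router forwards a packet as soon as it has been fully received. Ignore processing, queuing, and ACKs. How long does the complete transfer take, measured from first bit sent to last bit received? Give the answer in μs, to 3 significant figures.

66.7 μs

Per-hop transmission t_tx = L/R = 512/540000000 = 0.948148 μs.
Per-hop propagation t_prop = 25/300000000 = 0.0833333 μs.
Pipeline fill: first packet needs 4·t_tx to clear all hops; remaining 66 packets each add one t_tx.
Total = (4+67-1)·t_tx + 4·t_prop = 70·0.948148 + 4·0.0833333 = 66.7 μs.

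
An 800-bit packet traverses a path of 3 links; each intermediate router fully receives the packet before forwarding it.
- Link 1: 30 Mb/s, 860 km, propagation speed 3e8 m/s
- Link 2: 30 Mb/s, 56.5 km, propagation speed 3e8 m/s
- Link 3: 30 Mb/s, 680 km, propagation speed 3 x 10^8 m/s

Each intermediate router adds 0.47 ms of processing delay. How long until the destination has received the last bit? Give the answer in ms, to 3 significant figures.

Transmission delay per hop = L/R = 800/30000000 = 0.0266667 ms; 3 hops → 0.08 ms.
Propagation delays (d/s per hop): 2.86667, 0.188333, 2.26667 ms; sum = 5.32167 ms.
Processing at 2 router(s): 2 × 0.47 ms = 0.94 ms.
End-to-end = 6.34 ms.

6.34 ms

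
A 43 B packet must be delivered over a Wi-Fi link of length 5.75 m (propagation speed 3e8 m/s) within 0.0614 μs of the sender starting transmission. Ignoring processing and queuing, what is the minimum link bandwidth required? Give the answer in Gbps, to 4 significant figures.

8.145 Gbps

L = 344 bits.
Propagation delay = 5.75 / 300000000 = 0.0191667 μs.
Transmission budget = 0.0614 − 0.0191667 = 0.0422333 μs.
R ≥ L / t_tx = 344 bits / 4.22333e-08 s = 8.145 Gbps.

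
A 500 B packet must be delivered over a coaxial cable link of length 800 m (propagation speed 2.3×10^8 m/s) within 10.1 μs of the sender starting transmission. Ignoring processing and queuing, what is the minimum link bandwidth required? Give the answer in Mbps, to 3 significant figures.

604 Mbps

L = 4000 bits.
Propagation delay = 800 / 2.3e+08 = 3.47826 μs.
Transmission budget = 10.1 − 3.47826 = 6.62174 μs.
R ≥ L / t_tx = 4000 bits / 6.62174e-06 s = 604 Mbps.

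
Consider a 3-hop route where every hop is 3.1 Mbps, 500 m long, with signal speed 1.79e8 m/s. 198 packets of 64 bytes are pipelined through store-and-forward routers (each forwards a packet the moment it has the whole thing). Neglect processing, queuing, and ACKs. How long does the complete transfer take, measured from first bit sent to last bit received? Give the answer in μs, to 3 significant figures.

Per-hop transmission t_tx = L/R = 512/3100000 = 165.161 μs.
Per-hop propagation t_prop = 500/179000000 = 2.7933 μs.
Pipeline fill: first packet needs 3·t_tx to clear all hops; remaining 197 packets each add one t_tx.
Total = (3+198-1)·t_tx + 3·t_prop = 200·165.161 + 3·2.7933 = 33000 μs.

33000 μs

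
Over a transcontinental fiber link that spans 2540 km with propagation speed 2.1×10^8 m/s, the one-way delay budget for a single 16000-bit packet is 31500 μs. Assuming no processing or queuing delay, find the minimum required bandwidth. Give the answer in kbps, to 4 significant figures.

824.5 kbps

Propagation delay = 2540000 / 210000000 = 12095.2 μs.
Transmission budget = 31500 − 12095.2 = 19404.8 μs.
R ≥ L / t_tx = 16000 bits / 0.0194048 s = 824.5 kbps.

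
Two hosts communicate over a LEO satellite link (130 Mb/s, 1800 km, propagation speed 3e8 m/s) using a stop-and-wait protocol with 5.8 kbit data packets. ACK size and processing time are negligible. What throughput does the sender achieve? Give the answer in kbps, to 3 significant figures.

t_tx = L/R = 5800/130000000 = 4.46154e-05 s.
t_prop = 1800000/300000000 = 0.006 s; RTT = 0.012 s.
Cycle = t_tx + RTT = 0.0120446 s.
Throughput = L / cycle = 5800 / 0.0120446 = 482 kbps.

482 kbps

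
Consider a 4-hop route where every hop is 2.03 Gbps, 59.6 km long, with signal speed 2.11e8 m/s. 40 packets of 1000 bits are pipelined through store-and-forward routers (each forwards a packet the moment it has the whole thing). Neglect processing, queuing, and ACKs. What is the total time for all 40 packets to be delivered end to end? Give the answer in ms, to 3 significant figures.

Per-hop transmission t_tx = L/R = 1000/2.03e+09 = 0.000492611 ms.
Per-hop propagation t_prop = 59600/211000000 = 0.282464 ms.
Pipeline fill: first packet needs 4·t_tx to clear all hops; remaining 39 packets each add one t_tx.
Total = (4+40-1)·t_tx + 4·t_prop = 43·0.000492611 + 4·0.282464 = 1.15 ms.

1.15 ms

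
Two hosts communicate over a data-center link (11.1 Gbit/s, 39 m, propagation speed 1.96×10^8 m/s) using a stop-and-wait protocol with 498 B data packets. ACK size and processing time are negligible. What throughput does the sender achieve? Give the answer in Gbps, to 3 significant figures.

t_tx = L/R = 3984/11100000000 = 3.58919e-07 s.
t_prop = 39/196000000 = 1.9898e-07 s; RTT = 3.97959e-07 s.
Cycle = t_tx + RTT = 7.56878e-07 s.
Throughput = L / cycle = 3984 / 7.56878e-07 = 5.26 Gbps.

5.26 Gbps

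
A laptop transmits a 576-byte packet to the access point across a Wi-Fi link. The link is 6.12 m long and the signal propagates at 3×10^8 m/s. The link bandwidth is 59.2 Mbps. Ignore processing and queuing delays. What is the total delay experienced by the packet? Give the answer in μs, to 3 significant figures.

77.9 μs

L = 576 × 8 = 4608 bits.
Transmission delay = L/R = 4608 / 59200000 = 77.8378 μs.
Propagation delay = d/s = 6.12 m / 300000000 m/s = 0.0204 μs.
Total = 77.9 μs.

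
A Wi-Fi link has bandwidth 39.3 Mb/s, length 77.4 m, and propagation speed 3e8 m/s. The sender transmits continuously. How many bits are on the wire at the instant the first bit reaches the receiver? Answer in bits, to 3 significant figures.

10.1 bits

Propagation delay = 77.4 / 300000000 = 2.58e-07 s.
BDP = R × t_prop = 39300000 × 2.58e-07 = 10.1394 bits.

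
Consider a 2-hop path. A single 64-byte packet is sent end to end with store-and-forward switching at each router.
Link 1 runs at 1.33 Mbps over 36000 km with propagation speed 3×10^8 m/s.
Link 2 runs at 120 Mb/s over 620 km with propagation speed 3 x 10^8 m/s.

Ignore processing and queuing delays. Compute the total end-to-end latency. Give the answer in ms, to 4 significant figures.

L = 64 × 8 = 512 bits.
Transmission delays (L/R per hop): 0.384962, 0.00426667 ms; sum = 0.389229 ms.
Propagation delays (d/s per hop): 120, 2.06667 ms; sum = 122.067 ms.
End-to-end = 122.5 ms.

122.5 ms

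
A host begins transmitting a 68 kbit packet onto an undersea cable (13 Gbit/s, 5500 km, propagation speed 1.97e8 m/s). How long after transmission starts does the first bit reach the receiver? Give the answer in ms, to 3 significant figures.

First bit experiences only propagation delay: d/s = 5500000/197000000 = 27.9 ms.

27.9 ms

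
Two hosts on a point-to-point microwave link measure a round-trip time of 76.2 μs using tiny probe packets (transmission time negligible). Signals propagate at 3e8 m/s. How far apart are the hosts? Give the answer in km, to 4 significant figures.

One-way propagation = RTT/2 = 38.1 μs.
d = s × t = 300000000 × 3.81e-05 = 11.43 km.

11.43 km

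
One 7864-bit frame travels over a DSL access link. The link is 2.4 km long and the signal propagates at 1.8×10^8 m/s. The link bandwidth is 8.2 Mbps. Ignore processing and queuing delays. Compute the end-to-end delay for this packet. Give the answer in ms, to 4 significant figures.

0.9724 ms

Transmission delay = L/R = 7864 / 8.2e+06 = 0.959024 ms.
Propagation delay = d/s = 2400 m / 180000000 m/s = 0.0133333 ms.
Total = 0.9724 ms.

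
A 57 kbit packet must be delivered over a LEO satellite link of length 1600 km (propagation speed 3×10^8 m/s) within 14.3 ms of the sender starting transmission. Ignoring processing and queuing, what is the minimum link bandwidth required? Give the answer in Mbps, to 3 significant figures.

6.36 Mbps

Propagation delay = 1600000 / 300000000 = 5.33333 ms.
Transmission budget = 14.3 − 5.33333 = 8.96667 ms.
R ≥ L / t_tx = 57000 bits / 0.00896667 s = 6.36 Mbps.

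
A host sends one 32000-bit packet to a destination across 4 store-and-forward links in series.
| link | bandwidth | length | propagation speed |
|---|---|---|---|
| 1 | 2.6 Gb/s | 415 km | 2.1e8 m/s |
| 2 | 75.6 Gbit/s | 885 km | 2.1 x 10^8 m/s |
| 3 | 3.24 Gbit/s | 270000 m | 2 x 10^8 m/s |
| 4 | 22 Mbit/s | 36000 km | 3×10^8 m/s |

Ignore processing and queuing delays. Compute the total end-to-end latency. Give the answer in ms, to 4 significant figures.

129.0 ms

Transmission delays (L/R per hop): 0.0123077, 0.00042328, 0.00987654, 1.45455 ms; sum = 1.47715 ms.
Propagation delays (d/s per hop): 1.97619, 4.21429, 1.35, 120 ms; sum = 127.54 ms.
End-to-end = 129.0 ms.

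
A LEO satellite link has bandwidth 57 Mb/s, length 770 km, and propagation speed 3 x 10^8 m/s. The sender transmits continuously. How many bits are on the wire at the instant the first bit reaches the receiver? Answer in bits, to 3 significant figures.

Propagation delay = 770000 / 300000000 = 0.00256667 s.
BDP = R × t_prop = 57000000 × 0.00256667 = 146300 bits.

146000 bits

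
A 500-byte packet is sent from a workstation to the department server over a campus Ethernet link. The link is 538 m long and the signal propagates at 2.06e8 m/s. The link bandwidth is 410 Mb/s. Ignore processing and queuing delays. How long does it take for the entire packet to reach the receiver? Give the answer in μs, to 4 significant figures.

L = 500 × 8 = 4000 bits.
Transmission delay = L/R = 4000 / 410000000 = 9.7561 μs.
Propagation delay = d/s = 538 m / 206000000 m/s = 2.61165 μs.
Total = 12.37 μs.

12.37 μs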